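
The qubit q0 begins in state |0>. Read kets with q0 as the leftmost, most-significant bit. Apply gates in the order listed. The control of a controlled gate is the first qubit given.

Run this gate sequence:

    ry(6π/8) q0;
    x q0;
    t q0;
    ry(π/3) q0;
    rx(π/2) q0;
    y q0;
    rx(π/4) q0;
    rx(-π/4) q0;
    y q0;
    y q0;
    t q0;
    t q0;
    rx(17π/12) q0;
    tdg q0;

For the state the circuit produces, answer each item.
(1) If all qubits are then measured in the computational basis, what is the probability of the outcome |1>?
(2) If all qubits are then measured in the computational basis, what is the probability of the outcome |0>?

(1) The probability of measuring |1> is -3*sqrt(6)/32 - sqrt(3)/16 + sqrt(2)/32 + 5/16. Key observation: the block from step 6 through step 9 cancels to the identity and can be dropped.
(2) A full measurement returns |0> with probability -sqrt(2)/32 + sqrt(3)/16 + 3*sqrt(6)/32 + 11/16.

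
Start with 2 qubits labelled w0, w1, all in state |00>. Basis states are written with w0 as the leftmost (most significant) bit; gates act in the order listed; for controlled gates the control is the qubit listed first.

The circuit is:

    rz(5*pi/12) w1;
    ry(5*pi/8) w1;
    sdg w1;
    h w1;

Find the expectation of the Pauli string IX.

The expectation value of IX is -sqrt(2 - sqrt(2))/2.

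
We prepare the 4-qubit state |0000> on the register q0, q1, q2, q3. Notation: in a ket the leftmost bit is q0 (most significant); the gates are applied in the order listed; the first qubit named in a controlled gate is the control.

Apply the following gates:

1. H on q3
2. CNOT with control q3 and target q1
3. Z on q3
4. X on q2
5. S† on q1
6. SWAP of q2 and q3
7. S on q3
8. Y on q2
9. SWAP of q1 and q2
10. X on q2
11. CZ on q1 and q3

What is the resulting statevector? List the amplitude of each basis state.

After the circuit, the state carries amplitude sqrt(2)*I/2 on |0001>, sqrt(2)/2 on |0111>, and 0 on every other basis state.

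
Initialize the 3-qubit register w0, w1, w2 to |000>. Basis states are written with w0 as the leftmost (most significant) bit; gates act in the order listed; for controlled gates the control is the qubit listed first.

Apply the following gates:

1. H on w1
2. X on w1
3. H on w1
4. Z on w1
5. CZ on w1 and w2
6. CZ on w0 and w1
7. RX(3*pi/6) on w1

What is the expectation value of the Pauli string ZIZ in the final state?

The expectation value of ZIZ is 1.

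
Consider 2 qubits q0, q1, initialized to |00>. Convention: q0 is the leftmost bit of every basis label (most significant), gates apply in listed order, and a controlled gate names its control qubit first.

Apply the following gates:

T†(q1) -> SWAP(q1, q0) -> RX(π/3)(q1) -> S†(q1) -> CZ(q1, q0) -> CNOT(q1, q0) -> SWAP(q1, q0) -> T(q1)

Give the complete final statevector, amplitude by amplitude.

The resulting statevector has amplitude sqrt(3)/2 on |00>, 0 on |01>, 0 on |10>, -exp(I*pi/4)/2 on |11>.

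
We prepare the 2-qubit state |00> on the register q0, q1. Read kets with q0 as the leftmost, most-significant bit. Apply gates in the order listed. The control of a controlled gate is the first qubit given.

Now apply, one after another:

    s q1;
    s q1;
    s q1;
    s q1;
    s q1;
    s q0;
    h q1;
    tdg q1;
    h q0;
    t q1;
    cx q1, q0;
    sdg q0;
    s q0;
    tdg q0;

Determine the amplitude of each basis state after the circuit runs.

The final amplitudes are 1/2 on |00>, 1/2 on |01>, -exp(3*I*pi/4)/2 on |10>, -exp(3*I*pi/4)/2 on |11>. Key observation: gates 1-4 undo each other exactly, leaving only the rest of the circuit to track.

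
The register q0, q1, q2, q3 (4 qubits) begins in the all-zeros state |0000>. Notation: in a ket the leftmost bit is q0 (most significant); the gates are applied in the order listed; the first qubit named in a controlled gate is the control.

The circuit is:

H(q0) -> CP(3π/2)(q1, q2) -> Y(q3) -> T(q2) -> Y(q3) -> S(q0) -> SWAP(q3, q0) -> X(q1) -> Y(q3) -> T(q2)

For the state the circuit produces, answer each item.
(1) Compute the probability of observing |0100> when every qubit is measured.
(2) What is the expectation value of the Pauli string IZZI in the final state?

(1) Outcome |0100> occurs with probability 1/2.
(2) The observable IZZI averages to -1.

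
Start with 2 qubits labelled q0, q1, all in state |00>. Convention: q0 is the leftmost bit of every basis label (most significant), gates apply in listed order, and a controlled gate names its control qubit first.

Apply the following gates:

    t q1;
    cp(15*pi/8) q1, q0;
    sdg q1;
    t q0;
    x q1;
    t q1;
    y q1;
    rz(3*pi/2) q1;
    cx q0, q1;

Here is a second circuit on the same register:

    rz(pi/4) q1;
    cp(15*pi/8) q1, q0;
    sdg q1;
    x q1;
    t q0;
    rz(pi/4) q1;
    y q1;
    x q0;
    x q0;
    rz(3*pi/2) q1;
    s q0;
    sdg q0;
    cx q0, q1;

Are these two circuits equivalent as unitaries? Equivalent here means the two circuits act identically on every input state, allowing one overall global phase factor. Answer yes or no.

Yes: on every input state the two circuits agree up to one overall phase factor.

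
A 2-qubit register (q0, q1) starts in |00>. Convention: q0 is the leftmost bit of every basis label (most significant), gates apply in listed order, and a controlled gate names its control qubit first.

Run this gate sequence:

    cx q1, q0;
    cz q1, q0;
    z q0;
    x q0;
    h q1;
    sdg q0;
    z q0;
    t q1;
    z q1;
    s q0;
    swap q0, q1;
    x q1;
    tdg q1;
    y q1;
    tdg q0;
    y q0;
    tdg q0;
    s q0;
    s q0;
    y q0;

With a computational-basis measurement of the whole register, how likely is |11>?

A full measurement returns |11> with probability 1/2.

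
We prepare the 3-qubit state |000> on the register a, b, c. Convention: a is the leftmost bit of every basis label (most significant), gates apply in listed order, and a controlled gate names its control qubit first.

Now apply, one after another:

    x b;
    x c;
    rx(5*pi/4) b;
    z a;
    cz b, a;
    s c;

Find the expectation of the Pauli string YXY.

The expectation value of YXY is 0.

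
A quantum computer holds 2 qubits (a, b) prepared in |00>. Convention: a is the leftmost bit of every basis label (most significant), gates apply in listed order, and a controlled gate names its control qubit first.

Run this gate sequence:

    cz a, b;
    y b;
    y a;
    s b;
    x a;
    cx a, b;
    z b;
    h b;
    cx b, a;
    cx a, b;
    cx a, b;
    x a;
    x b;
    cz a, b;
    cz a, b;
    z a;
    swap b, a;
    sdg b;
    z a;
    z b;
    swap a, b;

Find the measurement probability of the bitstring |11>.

A full measurement returns |11> with probability 1/2.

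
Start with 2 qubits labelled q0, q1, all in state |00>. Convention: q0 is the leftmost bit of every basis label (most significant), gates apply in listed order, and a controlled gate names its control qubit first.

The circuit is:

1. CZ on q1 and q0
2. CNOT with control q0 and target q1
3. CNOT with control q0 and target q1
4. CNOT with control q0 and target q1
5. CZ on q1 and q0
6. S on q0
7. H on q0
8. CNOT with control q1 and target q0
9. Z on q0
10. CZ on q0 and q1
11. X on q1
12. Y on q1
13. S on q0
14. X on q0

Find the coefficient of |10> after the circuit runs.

The amplitude on |10> is -sqrt(2)*I/2.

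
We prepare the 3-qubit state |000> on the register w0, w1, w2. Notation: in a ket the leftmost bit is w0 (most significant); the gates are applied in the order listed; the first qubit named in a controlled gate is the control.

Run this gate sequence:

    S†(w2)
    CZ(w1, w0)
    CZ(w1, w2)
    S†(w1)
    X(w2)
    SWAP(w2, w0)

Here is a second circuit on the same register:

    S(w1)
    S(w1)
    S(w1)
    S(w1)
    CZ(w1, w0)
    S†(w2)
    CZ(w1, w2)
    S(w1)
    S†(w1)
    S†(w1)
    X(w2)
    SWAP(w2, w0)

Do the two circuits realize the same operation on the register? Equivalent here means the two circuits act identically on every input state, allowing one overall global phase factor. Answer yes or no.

Yes, they are equivalent — the unitaries differ by at most a global phase.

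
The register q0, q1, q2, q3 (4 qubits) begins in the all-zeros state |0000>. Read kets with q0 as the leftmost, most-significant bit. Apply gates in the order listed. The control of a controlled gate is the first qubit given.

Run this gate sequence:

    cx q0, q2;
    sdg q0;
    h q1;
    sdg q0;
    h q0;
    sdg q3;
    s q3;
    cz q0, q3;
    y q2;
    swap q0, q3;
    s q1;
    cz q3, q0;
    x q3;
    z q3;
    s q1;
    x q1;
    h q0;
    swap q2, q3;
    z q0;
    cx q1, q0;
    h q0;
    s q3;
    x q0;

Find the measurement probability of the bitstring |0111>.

Outcome |0111> occurs with probability 1/4.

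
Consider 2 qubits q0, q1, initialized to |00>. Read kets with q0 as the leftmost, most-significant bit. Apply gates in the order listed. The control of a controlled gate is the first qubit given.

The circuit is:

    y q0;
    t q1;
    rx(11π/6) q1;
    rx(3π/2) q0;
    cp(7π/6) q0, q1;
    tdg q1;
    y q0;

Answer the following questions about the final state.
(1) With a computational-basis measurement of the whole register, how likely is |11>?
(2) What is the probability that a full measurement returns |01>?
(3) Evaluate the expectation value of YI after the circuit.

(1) The probability of measuring |11> is 1/4 - sqrt(3)/8.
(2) The probability of measuring |01> is 1/4 - sqrt(3)/8.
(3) In the final state, YI has expectation -7/8.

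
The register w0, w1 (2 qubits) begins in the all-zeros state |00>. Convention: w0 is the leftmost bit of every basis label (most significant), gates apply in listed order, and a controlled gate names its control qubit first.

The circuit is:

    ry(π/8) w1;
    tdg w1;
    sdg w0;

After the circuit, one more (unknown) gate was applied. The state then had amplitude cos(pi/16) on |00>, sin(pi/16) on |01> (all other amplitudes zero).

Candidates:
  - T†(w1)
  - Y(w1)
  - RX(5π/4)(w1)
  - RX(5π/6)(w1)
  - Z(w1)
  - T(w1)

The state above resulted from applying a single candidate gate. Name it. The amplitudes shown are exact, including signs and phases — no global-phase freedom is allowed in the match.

It was T(w1) that produced the state shown.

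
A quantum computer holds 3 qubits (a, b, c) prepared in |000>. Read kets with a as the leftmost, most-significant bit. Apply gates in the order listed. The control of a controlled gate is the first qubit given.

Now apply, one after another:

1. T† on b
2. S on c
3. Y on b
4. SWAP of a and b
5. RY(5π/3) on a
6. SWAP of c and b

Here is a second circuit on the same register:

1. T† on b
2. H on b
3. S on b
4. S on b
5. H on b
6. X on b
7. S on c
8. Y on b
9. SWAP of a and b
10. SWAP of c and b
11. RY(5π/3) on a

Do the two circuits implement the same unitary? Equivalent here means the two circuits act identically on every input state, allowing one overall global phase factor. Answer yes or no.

Yes: on every input state the two circuits agree up to one overall phase factor.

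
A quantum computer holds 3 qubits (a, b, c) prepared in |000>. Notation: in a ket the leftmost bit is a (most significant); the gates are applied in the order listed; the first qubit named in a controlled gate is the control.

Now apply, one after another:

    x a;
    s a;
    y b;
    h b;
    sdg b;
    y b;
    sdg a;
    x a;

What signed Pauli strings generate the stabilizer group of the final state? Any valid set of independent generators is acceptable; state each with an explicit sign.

The stabilizer group can be generated by +IYI, +ZII, +IIZ, among other valid generating sets.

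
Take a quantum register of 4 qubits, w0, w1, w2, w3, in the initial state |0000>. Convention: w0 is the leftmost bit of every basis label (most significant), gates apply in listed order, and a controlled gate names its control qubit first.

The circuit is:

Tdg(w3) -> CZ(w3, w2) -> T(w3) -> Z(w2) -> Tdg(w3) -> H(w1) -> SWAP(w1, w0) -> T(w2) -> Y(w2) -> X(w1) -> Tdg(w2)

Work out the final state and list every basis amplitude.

After the circuit, the state carries amplitude sqrt(2)*exp(I*pi/4)/2 on |0110>, sqrt(2)*exp(I*pi/4)/2 on |1110>, and 0 on every other basis state.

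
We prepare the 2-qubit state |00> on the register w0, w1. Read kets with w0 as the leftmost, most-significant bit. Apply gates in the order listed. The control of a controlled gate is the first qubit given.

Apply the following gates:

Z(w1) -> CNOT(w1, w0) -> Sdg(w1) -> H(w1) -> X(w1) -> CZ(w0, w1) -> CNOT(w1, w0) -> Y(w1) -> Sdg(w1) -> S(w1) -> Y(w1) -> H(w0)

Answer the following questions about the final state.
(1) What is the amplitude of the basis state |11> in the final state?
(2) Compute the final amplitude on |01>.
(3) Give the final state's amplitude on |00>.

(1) |11> carries amplitude -1/2 in the final state. Key observation: steps 8-11 multiply out to the identity, so the circuit reduces to the remaining gates.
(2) |01> carries amplitude 1/2 in the final state.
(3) |00> carries amplitude 1/2 in the final state.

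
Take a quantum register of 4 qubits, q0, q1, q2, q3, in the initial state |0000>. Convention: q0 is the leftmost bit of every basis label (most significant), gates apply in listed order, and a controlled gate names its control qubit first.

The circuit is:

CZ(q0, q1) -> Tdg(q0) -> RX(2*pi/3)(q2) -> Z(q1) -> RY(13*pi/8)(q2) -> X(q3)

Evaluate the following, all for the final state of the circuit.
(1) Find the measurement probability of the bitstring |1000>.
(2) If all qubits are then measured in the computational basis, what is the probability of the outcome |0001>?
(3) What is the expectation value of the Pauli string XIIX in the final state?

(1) The probability of measuring |1000> is 0.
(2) A full measurement returns |0001> with probability 1/2 - sqrt(2 - sqrt(2))/8.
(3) The expectation value of XIIX is 0.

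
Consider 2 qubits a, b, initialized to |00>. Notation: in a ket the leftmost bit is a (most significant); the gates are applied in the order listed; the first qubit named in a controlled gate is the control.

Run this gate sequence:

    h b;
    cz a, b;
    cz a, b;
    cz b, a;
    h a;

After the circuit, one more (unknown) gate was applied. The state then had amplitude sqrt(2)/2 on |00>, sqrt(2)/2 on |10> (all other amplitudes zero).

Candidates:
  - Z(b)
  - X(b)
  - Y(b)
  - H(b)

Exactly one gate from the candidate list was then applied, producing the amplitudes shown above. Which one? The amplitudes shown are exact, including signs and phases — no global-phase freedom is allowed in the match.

The applied gate was H(b). Key observation: gates 2-3 undo each other exactly, leaving only the rest of the circuit to track.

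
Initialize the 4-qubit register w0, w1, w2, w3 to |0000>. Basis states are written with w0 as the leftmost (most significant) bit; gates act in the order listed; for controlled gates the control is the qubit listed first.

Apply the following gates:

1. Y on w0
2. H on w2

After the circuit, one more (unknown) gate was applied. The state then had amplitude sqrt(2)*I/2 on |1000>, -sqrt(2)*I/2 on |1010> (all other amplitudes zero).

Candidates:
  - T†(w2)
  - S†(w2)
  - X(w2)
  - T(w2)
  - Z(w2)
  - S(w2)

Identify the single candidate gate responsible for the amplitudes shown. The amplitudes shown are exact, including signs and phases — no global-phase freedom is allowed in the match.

The unique candidate consistent with the amplitudes is Z(w2).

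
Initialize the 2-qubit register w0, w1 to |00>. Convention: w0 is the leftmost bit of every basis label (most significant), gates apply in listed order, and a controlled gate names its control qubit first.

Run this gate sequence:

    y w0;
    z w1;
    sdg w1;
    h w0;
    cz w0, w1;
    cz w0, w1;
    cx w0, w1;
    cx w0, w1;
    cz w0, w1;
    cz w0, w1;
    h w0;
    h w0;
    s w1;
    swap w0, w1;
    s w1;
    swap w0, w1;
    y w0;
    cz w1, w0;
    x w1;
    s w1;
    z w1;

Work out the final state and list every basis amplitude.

The resulting statevector has amplitude 0 on |00>, -sqrt(2)/2 on |01>, 0 on |10>, sqrt(2)*I/2 on |11>. Key observation: gates 4-11 undo each other exactly, leaving only the rest of the circuit to track.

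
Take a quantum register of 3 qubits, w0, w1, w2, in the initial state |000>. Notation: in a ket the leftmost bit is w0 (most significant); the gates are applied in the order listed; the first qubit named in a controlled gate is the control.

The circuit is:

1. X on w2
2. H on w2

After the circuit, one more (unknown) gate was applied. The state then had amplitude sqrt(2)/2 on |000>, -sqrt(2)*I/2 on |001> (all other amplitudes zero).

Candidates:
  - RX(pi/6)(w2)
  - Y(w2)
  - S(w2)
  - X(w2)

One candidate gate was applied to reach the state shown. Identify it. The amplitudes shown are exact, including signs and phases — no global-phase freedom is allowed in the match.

It was S(w2) that produced the state shown.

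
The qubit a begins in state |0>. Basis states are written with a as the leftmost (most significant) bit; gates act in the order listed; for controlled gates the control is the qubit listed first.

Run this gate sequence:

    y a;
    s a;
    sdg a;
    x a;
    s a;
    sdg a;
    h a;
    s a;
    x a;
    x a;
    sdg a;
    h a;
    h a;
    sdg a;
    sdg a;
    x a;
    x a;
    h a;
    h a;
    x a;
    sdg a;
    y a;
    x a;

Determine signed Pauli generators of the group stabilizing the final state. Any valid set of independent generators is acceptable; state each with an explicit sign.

The final state is stabilized by the group generated by -Y; other independent generating sets are equally valid.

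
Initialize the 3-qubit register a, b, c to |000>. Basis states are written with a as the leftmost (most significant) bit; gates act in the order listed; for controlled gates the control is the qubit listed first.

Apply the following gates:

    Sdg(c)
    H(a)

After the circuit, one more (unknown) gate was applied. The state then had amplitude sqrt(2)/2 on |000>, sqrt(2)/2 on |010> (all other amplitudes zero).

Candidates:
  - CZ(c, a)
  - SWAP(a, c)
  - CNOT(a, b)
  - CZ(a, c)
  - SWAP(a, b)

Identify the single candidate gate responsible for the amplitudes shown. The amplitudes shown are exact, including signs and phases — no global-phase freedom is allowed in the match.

The applied gate was SWAP(a, b).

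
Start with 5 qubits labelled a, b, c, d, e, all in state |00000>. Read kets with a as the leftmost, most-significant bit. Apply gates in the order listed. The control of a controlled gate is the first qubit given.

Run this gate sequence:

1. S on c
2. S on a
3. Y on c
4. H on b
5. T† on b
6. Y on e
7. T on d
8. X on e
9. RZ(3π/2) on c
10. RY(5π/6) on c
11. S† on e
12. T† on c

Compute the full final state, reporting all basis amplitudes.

The resulting statevector has amplitude exp(3*I*pi/4)/4 + sqrt(3)*exp(3*I*pi/4)/4 on |00000>, I*(1 - sqrt(3))/4 on |00100>, I*(1 + sqrt(3))/4 on |01000>, (1 - sqrt(3))*exp(I*pi/4)/4 on |01100>, and 0 on every other basis state.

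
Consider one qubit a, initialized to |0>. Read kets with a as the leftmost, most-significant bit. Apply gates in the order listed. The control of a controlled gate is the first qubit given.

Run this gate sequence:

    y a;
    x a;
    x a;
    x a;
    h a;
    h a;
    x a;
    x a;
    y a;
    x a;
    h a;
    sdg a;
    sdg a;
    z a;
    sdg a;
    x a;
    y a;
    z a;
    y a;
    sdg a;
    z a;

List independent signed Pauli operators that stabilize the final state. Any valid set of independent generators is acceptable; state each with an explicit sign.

The final state is stabilized by the group generated by +X; other independent generating sets are equally valid.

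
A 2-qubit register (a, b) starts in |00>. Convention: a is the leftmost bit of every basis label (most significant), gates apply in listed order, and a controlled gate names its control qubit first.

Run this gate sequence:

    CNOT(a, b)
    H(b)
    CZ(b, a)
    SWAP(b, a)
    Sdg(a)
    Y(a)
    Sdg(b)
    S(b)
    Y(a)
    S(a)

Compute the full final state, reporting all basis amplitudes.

After the circuit, the state carries amplitude sqrt(2)/2 on |00>, 0 on |01>, sqrt(2)/2 on |10>, 0 on |11>. Key observation: steps 5-10 multiply out to the identity, so the circuit reduces to the remaining gates.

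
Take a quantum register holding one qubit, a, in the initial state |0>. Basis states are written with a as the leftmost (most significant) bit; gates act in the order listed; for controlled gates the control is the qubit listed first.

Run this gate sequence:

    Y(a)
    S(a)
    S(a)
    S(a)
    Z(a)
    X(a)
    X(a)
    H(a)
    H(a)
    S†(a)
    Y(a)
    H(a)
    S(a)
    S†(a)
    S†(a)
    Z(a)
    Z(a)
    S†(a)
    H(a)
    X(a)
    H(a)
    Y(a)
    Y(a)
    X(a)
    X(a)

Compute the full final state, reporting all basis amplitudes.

The resulting statevector has amplitude sqrt(2)/2 on |0>, sqrt(2)/2 on |1>.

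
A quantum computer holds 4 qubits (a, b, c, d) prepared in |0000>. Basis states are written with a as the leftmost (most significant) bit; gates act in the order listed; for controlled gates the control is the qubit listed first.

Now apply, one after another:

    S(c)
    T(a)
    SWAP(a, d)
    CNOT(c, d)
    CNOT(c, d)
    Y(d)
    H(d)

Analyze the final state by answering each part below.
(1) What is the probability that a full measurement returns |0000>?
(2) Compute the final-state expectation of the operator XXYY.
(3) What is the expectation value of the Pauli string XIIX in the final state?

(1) Outcome |0000> occurs with probability 1/2. Key observation: the block from step 4 through step 5 cancels to the identity and can be dropped.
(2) The expectation value of XXYY is 0.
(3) In the final state, XIIX has expectation 0.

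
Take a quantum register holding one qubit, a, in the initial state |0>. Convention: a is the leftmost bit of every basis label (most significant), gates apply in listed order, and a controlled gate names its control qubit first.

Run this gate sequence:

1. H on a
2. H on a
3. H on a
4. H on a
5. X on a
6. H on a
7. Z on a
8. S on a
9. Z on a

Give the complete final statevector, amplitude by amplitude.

The final amplitudes are sqrt(2)/2 on |0>, -sqrt(2)*I/2 on |1>. Key observation: the block from step 4 through step 7 cancels to the identity and can be dropped.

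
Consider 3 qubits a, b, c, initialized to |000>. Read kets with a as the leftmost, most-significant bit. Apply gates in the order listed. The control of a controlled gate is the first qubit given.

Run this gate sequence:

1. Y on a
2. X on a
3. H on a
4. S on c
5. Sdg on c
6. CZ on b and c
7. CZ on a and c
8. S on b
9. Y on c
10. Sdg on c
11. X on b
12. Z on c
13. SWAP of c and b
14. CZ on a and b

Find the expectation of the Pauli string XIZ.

In the final state, XIZ has expectation 1. Key observation: steps 4-5 multiply out to the identity, so the circuit reduces to the remaining gates.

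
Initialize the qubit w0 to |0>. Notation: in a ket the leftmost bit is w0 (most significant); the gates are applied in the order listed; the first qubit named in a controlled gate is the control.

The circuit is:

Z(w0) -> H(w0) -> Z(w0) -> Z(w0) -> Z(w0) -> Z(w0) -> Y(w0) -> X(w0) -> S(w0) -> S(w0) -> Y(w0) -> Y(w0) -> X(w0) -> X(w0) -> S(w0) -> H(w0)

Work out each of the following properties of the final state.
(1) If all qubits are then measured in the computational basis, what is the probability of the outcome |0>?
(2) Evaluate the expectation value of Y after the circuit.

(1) The probability of measuring |0> is 1/2.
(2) The observable Y averages to -1.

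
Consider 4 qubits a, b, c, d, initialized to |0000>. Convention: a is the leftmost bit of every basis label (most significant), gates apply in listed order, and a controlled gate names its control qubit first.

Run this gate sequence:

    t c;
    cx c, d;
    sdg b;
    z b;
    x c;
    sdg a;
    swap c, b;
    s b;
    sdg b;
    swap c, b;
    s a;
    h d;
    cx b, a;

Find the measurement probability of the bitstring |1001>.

The probability of measuring |1001> is 0. Key observation: the block from step 6 through step 11 cancels to the identity and can be dropped.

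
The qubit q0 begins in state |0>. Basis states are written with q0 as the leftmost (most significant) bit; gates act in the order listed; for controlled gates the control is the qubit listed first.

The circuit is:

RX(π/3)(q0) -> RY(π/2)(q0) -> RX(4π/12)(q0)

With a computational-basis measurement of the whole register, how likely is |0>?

The probability of measuring |0> is 1/8.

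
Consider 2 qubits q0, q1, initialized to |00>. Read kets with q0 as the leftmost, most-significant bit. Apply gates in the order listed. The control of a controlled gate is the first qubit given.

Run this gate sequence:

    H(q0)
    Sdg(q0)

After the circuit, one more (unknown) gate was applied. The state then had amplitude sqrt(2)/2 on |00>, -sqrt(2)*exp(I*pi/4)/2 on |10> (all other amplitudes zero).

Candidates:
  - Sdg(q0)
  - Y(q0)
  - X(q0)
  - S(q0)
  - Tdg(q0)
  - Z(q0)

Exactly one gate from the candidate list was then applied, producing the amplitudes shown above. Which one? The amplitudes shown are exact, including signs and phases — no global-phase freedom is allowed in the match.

The unique candidate consistent with the amplitudes is Tdg(q0).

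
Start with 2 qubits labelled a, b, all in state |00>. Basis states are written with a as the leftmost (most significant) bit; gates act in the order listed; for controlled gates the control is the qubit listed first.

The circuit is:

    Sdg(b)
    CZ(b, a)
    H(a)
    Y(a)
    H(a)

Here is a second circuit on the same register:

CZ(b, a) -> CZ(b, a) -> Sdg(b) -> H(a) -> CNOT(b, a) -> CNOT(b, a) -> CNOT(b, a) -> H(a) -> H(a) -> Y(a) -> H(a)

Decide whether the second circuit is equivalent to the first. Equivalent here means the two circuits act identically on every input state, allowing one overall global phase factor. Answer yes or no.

Yes — the two circuits implement the same unitary up to a global phase.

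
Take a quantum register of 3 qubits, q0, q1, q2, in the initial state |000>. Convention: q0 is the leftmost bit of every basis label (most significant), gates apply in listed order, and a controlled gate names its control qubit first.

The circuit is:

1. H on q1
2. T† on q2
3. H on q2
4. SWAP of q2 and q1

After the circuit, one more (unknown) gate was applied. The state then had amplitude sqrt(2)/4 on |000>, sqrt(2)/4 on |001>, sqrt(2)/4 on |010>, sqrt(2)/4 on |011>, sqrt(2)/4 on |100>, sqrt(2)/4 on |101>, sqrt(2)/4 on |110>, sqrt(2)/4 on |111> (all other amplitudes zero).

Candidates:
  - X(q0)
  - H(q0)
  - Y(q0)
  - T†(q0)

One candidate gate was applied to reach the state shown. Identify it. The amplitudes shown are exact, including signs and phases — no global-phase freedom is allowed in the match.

The applied gate was H(q0).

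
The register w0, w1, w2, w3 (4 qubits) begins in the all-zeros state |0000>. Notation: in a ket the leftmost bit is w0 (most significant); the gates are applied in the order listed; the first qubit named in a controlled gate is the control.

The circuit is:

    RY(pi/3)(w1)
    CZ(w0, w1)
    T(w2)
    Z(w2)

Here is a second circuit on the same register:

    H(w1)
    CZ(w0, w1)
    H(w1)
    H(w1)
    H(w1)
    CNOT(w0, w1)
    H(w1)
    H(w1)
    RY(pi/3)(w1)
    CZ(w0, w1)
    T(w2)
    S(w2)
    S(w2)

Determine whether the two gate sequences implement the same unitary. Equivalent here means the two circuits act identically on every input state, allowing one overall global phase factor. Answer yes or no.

Yes: on every input state the two circuits agree up to one overall phase factor.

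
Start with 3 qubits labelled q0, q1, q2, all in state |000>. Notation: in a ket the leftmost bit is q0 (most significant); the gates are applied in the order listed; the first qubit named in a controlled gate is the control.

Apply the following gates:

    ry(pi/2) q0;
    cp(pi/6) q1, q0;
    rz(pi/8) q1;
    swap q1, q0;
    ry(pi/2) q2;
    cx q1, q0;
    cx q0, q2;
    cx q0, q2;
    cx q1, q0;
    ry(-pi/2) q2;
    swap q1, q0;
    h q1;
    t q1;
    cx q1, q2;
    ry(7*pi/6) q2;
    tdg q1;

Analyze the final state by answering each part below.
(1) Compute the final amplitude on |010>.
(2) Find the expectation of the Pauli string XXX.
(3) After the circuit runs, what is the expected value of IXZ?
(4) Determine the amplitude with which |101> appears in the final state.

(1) The final state's coefficient on |010> equals (sqrt(2) + sqrt(6))*exp(15*I*pi/16)/8. Key observation: steps 4-11 multiply out to the identity, so the circuit reduces to the remaining gates.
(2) In the final state, XXX has expectation -sqrt(3)/2.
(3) The expectation value of IXZ is 1/2.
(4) The final state's coefficient on |101> equals (-sqrt(6) - sqrt(2))*exp(15*I*pi/16)/8.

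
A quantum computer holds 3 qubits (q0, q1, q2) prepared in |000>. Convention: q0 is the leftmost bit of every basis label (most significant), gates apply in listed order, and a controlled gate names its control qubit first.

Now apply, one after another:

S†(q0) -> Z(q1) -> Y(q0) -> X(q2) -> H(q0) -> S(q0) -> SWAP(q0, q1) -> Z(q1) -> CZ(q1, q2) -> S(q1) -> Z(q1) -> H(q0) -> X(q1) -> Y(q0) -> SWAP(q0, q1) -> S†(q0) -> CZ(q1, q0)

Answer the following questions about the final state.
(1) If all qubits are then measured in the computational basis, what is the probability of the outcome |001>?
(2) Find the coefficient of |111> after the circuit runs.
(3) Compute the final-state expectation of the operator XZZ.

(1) Outcome |001> occurs with probability 1/4.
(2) |111> carries amplitude -I/2 in the final state.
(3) The observable XZZ averages to 0.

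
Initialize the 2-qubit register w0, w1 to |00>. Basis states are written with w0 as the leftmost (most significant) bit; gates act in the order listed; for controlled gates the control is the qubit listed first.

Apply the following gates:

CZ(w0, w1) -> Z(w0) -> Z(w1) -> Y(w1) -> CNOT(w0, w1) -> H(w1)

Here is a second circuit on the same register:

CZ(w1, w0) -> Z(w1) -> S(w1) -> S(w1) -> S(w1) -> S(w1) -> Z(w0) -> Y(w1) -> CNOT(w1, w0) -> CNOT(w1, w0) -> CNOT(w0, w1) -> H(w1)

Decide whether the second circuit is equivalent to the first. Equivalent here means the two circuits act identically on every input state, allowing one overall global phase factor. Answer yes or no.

Yes — the two circuits implement the same unitary up to a global phase.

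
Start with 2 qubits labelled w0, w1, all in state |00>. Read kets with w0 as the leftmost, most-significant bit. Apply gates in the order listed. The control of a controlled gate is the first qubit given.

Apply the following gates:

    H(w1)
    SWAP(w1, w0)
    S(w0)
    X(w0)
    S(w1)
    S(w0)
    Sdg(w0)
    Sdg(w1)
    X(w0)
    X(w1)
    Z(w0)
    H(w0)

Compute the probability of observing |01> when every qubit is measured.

A full measurement returns |01> with probability 1/2.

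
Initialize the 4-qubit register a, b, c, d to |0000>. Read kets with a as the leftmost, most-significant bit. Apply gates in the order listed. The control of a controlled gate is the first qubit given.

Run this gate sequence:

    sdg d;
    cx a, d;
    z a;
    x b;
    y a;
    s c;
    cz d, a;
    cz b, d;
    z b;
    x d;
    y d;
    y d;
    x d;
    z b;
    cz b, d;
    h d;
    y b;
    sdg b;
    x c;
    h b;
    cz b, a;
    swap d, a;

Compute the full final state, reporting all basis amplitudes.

The resulting statevector has amplitude 1/2 on |0011>, -1/2 on |0111>, 1/2 on |1011>, -1/2 on |1111>, and 0 on every other basis state.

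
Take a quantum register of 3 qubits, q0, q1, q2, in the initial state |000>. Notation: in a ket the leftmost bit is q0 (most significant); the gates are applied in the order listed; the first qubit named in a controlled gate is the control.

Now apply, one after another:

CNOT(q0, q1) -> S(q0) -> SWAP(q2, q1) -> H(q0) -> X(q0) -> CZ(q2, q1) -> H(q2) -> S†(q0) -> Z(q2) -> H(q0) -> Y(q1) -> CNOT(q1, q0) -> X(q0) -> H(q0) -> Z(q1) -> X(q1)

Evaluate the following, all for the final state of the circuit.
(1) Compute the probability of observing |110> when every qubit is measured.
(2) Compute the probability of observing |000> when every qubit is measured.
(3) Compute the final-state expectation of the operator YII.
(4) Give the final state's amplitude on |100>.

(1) Outcome |110> occurs with probability 0.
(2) The probability of measuring |000> is 1/4.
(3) The expectation value of YII is -1.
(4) The final state's coefficient on |100> equals -1/2.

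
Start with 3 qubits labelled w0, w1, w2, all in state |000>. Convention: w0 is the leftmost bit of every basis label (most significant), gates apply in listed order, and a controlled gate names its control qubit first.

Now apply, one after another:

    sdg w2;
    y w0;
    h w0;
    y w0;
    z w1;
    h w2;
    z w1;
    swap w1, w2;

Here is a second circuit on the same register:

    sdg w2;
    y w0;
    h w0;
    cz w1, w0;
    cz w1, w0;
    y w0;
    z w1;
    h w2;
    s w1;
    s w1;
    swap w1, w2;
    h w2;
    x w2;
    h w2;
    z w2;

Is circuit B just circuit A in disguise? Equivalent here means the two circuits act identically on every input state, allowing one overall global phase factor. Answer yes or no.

Yes, they are equivalent — the unitaries differ by at most a global phase.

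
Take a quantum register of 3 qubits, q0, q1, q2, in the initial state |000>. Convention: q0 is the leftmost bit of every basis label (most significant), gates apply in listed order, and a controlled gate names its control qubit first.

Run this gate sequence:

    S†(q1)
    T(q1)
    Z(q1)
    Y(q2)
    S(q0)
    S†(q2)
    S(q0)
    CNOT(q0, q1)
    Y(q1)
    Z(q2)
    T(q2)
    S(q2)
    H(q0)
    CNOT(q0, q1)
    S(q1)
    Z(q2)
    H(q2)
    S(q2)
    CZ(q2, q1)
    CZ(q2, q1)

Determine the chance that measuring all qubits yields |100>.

The probability of measuring |100> is 1/4. Key observation: steps 19-20 multiply out to the identity, so the circuit reduces to the remaining gates.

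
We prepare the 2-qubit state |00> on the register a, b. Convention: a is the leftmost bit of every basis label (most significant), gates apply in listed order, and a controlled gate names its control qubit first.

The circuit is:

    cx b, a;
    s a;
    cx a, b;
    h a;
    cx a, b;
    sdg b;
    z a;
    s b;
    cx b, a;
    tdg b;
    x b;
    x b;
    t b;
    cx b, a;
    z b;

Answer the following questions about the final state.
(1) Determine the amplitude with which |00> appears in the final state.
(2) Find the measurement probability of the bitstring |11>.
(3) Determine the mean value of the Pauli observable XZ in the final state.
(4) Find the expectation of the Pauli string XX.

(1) |00> carries amplitude sqrt(2)/2 in the final state. Key observation: steps 9-14 multiply out to the identity, so the circuit reduces to the remaining gates.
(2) The probability of measuring |11> is 1/2.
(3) In the final state, XZ has expectation 0.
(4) The expectation value of XX is 1.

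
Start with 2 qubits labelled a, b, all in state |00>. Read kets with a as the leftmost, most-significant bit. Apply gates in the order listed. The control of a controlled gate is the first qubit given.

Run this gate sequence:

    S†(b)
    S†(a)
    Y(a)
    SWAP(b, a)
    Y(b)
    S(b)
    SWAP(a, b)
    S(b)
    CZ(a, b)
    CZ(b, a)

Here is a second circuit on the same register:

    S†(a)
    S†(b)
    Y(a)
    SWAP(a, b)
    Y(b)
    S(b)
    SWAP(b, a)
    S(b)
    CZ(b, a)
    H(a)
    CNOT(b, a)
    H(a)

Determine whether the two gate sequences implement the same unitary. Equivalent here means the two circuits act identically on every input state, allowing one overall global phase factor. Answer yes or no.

Yes — the two circuits implement the same unitary up to a global phase.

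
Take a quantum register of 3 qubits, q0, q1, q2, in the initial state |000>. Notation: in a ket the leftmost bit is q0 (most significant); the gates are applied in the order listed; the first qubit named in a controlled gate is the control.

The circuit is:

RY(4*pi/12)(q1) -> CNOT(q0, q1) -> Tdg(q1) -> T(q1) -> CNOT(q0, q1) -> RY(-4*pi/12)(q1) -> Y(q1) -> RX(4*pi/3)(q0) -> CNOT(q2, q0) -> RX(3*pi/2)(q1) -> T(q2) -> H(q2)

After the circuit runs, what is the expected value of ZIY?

The expectation value of ZIY is 0. Key observation: gates 1-6 undo each other exactly, leaving only the rest of the circuit to track.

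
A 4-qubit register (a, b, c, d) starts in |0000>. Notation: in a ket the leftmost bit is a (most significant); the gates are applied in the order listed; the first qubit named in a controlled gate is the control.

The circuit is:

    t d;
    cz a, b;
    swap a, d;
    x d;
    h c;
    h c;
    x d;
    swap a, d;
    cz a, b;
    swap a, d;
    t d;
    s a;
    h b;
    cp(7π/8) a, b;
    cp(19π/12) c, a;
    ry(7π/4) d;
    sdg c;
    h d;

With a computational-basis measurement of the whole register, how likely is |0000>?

The probability of measuring |0000> is 1/4 - sqrt(2)/8. Key observation: the block from step 2 through step 9 cancels to the identity and can be dropped.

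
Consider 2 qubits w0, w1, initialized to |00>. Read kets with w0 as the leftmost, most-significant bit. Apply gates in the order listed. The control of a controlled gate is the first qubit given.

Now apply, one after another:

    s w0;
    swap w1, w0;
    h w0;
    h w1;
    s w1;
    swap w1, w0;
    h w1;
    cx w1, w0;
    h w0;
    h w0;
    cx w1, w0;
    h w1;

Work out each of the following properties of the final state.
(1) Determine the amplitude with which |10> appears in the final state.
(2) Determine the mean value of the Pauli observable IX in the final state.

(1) The amplitude on |10> is I/2. Key observation: gates 7-12 undo each other exactly, leaving only the rest of the circuit to track.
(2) The observable IX averages to 1.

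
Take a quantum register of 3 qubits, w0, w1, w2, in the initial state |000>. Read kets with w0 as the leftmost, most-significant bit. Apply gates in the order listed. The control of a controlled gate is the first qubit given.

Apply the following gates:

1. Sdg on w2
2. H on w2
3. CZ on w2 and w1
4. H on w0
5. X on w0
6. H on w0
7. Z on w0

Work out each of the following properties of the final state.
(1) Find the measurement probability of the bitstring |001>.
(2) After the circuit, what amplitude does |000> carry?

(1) The probability of measuring |001> is 1/2. Key observation: the block from step 4 through step 7 cancels to the identity and can be dropped.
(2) The amplitude on |000> is sqrt(2)/2.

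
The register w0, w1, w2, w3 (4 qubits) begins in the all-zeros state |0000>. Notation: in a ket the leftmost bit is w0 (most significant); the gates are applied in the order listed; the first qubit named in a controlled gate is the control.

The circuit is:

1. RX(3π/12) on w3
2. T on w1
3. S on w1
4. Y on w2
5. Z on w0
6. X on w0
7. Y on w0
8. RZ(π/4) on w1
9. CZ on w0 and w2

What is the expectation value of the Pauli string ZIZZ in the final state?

In the final state, ZIZZ has expectation -sqrt(2)/2.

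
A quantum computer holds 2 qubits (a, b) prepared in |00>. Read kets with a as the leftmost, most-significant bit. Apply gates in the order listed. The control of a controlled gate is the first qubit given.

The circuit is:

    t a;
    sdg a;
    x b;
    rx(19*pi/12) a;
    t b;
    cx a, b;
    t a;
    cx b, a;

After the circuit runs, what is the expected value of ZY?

The observable ZY averages to 1/4 + sqrt(3)/4.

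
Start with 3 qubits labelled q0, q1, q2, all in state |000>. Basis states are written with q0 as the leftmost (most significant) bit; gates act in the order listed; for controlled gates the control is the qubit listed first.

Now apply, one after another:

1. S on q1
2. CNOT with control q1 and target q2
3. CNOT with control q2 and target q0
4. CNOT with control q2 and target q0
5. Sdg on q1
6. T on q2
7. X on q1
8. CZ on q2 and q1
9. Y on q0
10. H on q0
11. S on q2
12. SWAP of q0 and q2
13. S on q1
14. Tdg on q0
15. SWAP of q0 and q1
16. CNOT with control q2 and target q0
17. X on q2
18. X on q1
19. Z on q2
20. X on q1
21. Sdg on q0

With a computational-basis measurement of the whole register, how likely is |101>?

The probability of measuring |101> is 1/2. Key observation: the block from step 3 through step 4 cancels to the identity and can be dropped.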